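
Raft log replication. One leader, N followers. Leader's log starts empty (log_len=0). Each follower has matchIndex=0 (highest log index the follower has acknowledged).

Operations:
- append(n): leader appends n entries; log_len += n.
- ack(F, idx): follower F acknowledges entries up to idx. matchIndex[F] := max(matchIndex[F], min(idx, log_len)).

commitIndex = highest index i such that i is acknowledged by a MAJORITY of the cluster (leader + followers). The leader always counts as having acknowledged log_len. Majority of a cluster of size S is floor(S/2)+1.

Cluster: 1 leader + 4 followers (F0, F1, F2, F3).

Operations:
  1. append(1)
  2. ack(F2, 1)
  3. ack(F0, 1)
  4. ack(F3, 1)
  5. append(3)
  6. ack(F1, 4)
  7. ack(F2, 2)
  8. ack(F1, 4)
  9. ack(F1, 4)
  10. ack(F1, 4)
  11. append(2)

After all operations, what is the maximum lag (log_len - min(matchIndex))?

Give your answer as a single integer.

Answer: 5

Derivation:
Op 1: append 1 -> log_len=1
Op 2: F2 acks idx 1 -> match: F0=0 F1=0 F2=1 F3=0; commitIndex=0
Op 3: F0 acks idx 1 -> match: F0=1 F1=0 F2=1 F3=0; commitIndex=1
Op 4: F3 acks idx 1 -> match: F0=1 F1=0 F2=1 F3=1; commitIndex=1
Op 5: append 3 -> log_len=4
Op 6: F1 acks idx 4 -> match: F0=1 F1=4 F2=1 F3=1; commitIndex=1
Op 7: F2 acks idx 2 -> match: F0=1 F1=4 F2=2 F3=1; commitIndex=2
Op 8: F1 acks idx 4 -> match: F0=1 F1=4 F2=2 F3=1; commitIndex=2
Op 9: F1 acks idx 4 -> match: F0=1 F1=4 F2=2 F3=1; commitIndex=2
Op 10: F1 acks idx 4 -> match: F0=1 F1=4 F2=2 F3=1; commitIndex=2
Op 11: append 2 -> log_len=6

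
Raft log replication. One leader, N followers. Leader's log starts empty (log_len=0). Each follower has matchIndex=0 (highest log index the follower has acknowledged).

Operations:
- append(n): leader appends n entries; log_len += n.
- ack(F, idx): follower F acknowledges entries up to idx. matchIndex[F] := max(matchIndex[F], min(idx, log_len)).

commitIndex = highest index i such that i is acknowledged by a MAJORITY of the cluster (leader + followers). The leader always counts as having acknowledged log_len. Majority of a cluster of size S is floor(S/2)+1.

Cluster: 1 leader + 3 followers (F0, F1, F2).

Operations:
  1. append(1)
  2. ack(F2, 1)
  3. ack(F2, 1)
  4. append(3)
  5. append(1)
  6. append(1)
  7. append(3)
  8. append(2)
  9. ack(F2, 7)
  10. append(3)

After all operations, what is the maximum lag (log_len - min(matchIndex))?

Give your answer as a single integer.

Op 1: append 1 -> log_len=1
Op 2: F2 acks idx 1 -> match: F0=0 F1=0 F2=1; commitIndex=0
Op 3: F2 acks idx 1 -> match: F0=0 F1=0 F2=1; commitIndex=0
Op 4: append 3 -> log_len=4
Op 5: append 1 -> log_len=5
Op 6: append 1 -> log_len=6
Op 7: append 3 -> log_len=9
Op 8: append 2 -> log_len=11
Op 9: F2 acks idx 7 -> match: F0=0 F1=0 F2=7; commitIndex=0
Op 10: append 3 -> log_len=14

Answer: 14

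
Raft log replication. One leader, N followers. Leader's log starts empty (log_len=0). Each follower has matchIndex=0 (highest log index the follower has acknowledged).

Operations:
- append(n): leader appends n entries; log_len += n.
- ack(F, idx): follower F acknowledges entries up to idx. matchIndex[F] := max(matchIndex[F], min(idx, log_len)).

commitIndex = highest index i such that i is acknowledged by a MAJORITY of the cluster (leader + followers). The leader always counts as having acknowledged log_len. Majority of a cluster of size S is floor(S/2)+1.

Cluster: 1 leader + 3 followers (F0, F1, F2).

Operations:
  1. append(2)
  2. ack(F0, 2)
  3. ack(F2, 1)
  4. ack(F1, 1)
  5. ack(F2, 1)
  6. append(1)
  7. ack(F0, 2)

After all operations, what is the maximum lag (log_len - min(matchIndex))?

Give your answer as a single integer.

Op 1: append 2 -> log_len=2
Op 2: F0 acks idx 2 -> match: F0=2 F1=0 F2=0; commitIndex=0
Op 3: F2 acks idx 1 -> match: F0=2 F1=0 F2=1; commitIndex=1
Op 4: F1 acks idx 1 -> match: F0=2 F1=1 F2=1; commitIndex=1
Op 5: F2 acks idx 1 -> match: F0=2 F1=1 F2=1; commitIndex=1
Op 6: append 1 -> log_len=3
Op 7: F0 acks idx 2 -> match: F0=2 F1=1 F2=1; commitIndex=1

Answer: 2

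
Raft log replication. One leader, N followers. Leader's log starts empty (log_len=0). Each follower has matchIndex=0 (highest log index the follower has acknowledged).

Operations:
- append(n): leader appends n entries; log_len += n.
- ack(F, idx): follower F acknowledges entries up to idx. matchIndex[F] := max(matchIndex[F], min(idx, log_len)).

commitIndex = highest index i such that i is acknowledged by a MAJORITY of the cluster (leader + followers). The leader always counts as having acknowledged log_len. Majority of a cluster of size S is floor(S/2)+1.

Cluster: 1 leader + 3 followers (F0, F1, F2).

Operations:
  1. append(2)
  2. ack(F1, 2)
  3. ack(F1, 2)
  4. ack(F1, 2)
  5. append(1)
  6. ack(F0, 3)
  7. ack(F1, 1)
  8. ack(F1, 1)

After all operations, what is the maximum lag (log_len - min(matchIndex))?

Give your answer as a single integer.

Op 1: append 2 -> log_len=2
Op 2: F1 acks idx 2 -> match: F0=0 F1=2 F2=0; commitIndex=0
Op 3: F1 acks idx 2 -> match: F0=0 F1=2 F2=0; commitIndex=0
Op 4: F1 acks idx 2 -> match: F0=0 F1=2 F2=0; commitIndex=0
Op 5: append 1 -> log_len=3
Op 6: F0 acks idx 3 -> match: F0=3 F1=2 F2=0; commitIndex=2
Op 7: F1 acks idx 1 -> match: F0=3 F1=2 F2=0; commitIndex=2
Op 8: F1 acks idx 1 -> match: F0=3 F1=2 F2=0; commitIndex=2

Answer: 3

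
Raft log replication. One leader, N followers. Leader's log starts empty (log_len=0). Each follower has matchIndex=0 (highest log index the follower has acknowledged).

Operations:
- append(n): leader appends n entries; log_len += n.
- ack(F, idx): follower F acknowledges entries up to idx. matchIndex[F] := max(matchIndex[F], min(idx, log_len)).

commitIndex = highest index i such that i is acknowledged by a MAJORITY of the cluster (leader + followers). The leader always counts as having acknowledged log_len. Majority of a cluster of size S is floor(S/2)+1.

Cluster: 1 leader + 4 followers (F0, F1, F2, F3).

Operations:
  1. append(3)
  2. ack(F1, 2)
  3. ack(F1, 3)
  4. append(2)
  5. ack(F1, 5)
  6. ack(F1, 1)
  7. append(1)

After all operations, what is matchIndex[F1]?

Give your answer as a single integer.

Answer: 5

Derivation:
Op 1: append 3 -> log_len=3
Op 2: F1 acks idx 2 -> match: F0=0 F1=2 F2=0 F3=0; commitIndex=0
Op 3: F1 acks idx 3 -> match: F0=0 F1=3 F2=0 F3=0; commitIndex=0
Op 4: append 2 -> log_len=5
Op 5: F1 acks idx 5 -> match: F0=0 F1=5 F2=0 F3=0; commitIndex=0
Op 6: F1 acks idx 1 -> match: F0=0 F1=5 F2=0 F3=0; commitIndex=0
Op 7: append 1 -> log_len=6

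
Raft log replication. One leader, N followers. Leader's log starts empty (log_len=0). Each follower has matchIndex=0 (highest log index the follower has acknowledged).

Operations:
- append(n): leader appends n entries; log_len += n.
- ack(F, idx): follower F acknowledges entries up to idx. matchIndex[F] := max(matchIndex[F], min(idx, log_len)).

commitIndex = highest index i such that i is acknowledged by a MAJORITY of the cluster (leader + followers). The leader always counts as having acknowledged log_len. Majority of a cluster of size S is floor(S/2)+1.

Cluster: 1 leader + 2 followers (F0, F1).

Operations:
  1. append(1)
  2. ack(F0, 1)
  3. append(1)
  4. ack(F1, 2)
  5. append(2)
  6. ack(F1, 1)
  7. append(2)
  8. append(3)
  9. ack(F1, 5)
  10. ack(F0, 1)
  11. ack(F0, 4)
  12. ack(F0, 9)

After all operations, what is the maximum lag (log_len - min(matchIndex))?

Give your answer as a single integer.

Op 1: append 1 -> log_len=1
Op 2: F0 acks idx 1 -> match: F0=1 F1=0; commitIndex=1
Op 3: append 1 -> log_len=2
Op 4: F1 acks idx 2 -> match: F0=1 F1=2; commitIndex=2
Op 5: append 2 -> log_len=4
Op 6: F1 acks idx 1 -> match: F0=1 F1=2; commitIndex=2
Op 7: append 2 -> log_len=6
Op 8: append 3 -> log_len=9
Op 9: F1 acks idx 5 -> match: F0=1 F1=5; commitIndex=5
Op 10: F0 acks idx 1 -> match: F0=1 F1=5; commitIndex=5
Op 11: F0 acks idx 4 -> match: F0=4 F1=5; commitIndex=5
Op 12: F0 acks idx 9 -> match: F0=9 F1=5; commitIndex=9

Answer: 4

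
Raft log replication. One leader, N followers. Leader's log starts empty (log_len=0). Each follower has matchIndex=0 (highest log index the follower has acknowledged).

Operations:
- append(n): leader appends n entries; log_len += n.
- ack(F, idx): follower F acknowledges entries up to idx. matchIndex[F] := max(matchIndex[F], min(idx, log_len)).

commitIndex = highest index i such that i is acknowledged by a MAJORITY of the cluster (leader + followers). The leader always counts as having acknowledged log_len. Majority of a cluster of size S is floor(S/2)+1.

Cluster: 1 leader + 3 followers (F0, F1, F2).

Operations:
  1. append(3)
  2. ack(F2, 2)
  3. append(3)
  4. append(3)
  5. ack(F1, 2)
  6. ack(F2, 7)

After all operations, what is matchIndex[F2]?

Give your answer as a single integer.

Answer: 7

Derivation:
Op 1: append 3 -> log_len=3
Op 2: F2 acks idx 2 -> match: F0=0 F1=0 F2=2; commitIndex=0
Op 3: append 3 -> log_len=6
Op 4: append 3 -> log_len=9
Op 5: F1 acks idx 2 -> match: F0=0 F1=2 F2=2; commitIndex=2
Op 6: F2 acks idx 7 -> match: F0=0 F1=2 F2=7; commitIndex=2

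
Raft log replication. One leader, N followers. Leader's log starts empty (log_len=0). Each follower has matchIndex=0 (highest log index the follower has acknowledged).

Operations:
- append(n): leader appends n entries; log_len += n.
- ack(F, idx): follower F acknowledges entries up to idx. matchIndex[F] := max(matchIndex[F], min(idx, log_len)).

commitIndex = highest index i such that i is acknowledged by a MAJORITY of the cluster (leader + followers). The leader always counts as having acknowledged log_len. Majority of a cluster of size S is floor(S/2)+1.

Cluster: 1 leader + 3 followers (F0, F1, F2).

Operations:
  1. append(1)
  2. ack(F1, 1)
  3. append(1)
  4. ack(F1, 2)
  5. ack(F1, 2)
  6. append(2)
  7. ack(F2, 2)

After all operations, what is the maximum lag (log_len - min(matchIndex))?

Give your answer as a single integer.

Op 1: append 1 -> log_len=1
Op 2: F1 acks idx 1 -> match: F0=0 F1=1 F2=0; commitIndex=0
Op 3: append 1 -> log_len=2
Op 4: F1 acks idx 2 -> match: F0=0 F1=2 F2=0; commitIndex=0
Op 5: F1 acks idx 2 -> match: F0=0 F1=2 F2=0; commitIndex=0
Op 6: append 2 -> log_len=4
Op 7: F2 acks idx 2 -> match: F0=0 F1=2 F2=2; commitIndex=2

Answer: 4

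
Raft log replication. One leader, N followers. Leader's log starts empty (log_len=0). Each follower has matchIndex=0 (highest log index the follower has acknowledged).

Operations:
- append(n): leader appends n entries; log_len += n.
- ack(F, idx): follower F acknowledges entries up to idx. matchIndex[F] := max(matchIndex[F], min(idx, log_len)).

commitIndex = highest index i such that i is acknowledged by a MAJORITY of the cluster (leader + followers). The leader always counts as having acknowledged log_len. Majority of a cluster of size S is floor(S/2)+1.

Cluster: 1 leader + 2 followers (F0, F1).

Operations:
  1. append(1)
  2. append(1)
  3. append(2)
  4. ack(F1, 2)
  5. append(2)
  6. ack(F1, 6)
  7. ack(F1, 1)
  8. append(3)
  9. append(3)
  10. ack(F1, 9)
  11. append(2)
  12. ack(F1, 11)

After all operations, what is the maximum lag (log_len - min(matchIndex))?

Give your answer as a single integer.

Answer: 14

Derivation:
Op 1: append 1 -> log_len=1
Op 2: append 1 -> log_len=2
Op 3: append 2 -> log_len=4
Op 4: F1 acks idx 2 -> match: F0=0 F1=2; commitIndex=2
Op 5: append 2 -> log_len=6
Op 6: F1 acks idx 6 -> match: F0=0 F1=6; commitIndex=6
Op 7: F1 acks idx 1 -> match: F0=0 F1=6; commitIndex=6
Op 8: append 3 -> log_len=9
Op 9: append 3 -> log_len=12
Op 10: F1 acks idx 9 -> match: F0=0 F1=9; commitIndex=9
Op 11: append 2 -> log_len=14
Op 12: F1 acks idx 11 -> match: F0=0 F1=11; commitIndex=11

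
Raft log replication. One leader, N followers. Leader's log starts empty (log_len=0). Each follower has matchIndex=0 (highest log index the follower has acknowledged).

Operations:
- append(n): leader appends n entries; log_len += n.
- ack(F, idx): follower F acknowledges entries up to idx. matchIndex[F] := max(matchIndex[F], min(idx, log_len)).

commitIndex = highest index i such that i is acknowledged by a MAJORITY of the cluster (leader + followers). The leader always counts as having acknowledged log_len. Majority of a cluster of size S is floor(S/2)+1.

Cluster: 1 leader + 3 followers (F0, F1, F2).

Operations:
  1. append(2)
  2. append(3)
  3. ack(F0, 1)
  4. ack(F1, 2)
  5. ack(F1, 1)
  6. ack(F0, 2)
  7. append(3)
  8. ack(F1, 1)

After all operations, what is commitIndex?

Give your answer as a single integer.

Answer: 2

Derivation:
Op 1: append 2 -> log_len=2
Op 2: append 3 -> log_len=5
Op 3: F0 acks idx 1 -> match: F0=1 F1=0 F2=0; commitIndex=0
Op 4: F1 acks idx 2 -> match: F0=1 F1=2 F2=0; commitIndex=1
Op 5: F1 acks idx 1 -> match: F0=1 F1=2 F2=0; commitIndex=1
Op 6: F0 acks idx 2 -> match: F0=2 F1=2 F2=0; commitIndex=2
Op 7: append 3 -> log_len=8
Op 8: F1 acks idx 1 -> match: F0=2 F1=2 F2=0; commitIndex=2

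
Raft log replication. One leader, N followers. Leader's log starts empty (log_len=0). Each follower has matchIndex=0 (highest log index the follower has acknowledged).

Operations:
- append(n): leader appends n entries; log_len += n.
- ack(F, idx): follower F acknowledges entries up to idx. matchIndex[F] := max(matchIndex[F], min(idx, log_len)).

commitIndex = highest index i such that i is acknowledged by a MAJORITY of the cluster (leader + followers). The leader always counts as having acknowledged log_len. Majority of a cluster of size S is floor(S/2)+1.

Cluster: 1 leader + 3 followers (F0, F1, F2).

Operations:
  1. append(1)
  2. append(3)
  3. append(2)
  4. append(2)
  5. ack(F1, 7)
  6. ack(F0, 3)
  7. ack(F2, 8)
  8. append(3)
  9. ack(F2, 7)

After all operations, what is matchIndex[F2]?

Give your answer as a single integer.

Answer: 8

Derivation:
Op 1: append 1 -> log_len=1
Op 2: append 3 -> log_len=4
Op 3: append 2 -> log_len=6
Op 4: append 2 -> log_len=8
Op 5: F1 acks idx 7 -> match: F0=0 F1=7 F2=0; commitIndex=0
Op 6: F0 acks idx 3 -> match: F0=3 F1=7 F2=0; commitIndex=3
Op 7: F2 acks idx 8 -> match: F0=3 F1=7 F2=8; commitIndex=7
Op 8: append 3 -> log_len=11
Op 9: F2 acks idx 7 -> match: F0=3 F1=7 F2=8; commitIndex=7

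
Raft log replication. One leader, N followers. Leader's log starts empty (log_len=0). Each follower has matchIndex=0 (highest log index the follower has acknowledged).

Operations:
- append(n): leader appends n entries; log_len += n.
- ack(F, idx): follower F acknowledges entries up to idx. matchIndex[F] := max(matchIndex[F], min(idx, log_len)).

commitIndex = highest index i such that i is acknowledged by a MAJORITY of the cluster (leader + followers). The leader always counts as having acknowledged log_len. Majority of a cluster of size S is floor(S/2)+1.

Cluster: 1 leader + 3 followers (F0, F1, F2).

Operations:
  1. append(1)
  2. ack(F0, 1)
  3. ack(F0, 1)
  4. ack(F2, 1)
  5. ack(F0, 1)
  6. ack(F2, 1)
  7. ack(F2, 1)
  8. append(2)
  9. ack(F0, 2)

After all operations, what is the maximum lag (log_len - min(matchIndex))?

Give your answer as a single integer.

Op 1: append 1 -> log_len=1
Op 2: F0 acks idx 1 -> match: F0=1 F1=0 F2=0; commitIndex=0
Op 3: F0 acks idx 1 -> match: F0=1 F1=0 F2=0; commitIndex=0
Op 4: F2 acks idx 1 -> match: F0=1 F1=0 F2=1; commitIndex=1
Op 5: F0 acks idx 1 -> match: F0=1 F1=0 F2=1; commitIndex=1
Op 6: F2 acks idx 1 -> match: F0=1 F1=0 F2=1; commitIndex=1
Op 7: F2 acks idx 1 -> match: F0=1 F1=0 F2=1; commitIndex=1
Op 8: append 2 -> log_len=3
Op 9: F0 acks idx 2 -> match: F0=2 F1=0 F2=1; commitIndex=1

Answer: 3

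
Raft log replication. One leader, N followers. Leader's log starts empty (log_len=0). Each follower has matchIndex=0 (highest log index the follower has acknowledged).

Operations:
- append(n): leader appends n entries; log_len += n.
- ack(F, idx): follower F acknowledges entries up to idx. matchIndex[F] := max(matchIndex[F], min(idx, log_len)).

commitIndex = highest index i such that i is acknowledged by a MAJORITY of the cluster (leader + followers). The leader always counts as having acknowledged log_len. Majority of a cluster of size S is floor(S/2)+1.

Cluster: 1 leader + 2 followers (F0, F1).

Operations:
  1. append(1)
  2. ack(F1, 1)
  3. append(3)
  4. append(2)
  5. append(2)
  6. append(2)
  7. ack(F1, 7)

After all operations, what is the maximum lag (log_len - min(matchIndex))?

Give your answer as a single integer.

Op 1: append 1 -> log_len=1
Op 2: F1 acks idx 1 -> match: F0=0 F1=1; commitIndex=1
Op 3: append 3 -> log_len=4
Op 4: append 2 -> log_len=6
Op 5: append 2 -> log_len=8
Op 6: append 2 -> log_len=10
Op 7: F1 acks idx 7 -> match: F0=0 F1=7; commitIndex=7

Answer: 10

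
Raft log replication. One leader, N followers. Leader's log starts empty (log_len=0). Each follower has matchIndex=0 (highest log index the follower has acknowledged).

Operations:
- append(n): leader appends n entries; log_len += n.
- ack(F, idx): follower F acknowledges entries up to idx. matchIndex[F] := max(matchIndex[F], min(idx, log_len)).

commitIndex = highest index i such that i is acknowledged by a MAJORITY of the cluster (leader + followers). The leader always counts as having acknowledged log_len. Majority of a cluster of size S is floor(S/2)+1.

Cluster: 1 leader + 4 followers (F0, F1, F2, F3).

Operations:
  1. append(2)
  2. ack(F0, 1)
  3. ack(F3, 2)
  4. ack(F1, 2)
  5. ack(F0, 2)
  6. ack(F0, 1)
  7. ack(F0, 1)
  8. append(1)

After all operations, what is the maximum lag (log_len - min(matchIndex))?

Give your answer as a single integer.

Answer: 3

Derivation:
Op 1: append 2 -> log_len=2
Op 2: F0 acks idx 1 -> match: F0=1 F1=0 F2=0 F3=0; commitIndex=0
Op 3: F3 acks idx 2 -> match: F0=1 F1=0 F2=0 F3=2; commitIndex=1
Op 4: F1 acks idx 2 -> match: F0=1 F1=2 F2=0 F3=2; commitIndex=2
Op 5: F0 acks idx 2 -> match: F0=2 F1=2 F2=0 F3=2; commitIndex=2
Op 6: F0 acks idx 1 -> match: F0=2 F1=2 F2=0 F3=2; commitIndex=2
Op 7: F0 acks idx 1 -> match: F0=2 F1=2 F2=0 F3=2; commitIndex=2
Op 8: append 1 -> log_len=3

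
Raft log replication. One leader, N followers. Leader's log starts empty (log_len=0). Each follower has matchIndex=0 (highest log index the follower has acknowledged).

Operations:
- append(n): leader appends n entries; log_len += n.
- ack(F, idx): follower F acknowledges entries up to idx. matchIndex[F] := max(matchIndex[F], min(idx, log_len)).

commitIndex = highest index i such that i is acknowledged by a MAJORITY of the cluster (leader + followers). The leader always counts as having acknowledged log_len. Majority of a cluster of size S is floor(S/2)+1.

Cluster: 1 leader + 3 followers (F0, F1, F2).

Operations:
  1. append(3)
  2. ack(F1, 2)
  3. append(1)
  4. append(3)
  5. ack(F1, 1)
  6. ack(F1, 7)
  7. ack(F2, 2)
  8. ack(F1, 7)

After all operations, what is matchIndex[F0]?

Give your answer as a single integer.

Op 1: append 3 -> log_len=3
Op 2: F1 acks idx 2 -> match: F0=0 F1=2 F2=0; commitIndex=0
Op 3: append 1 -> log_len=4
Op 4: append 3 -> log_len=7
Op 5: F1 acks idx 1 -> match: F0=0 F1=2 F2=0; commitIndex=0
Op 6: F1 acks idx 7 -> match: F0=0 F1=7 F2=0; commitIndex=0
Op 7: F2 acks idx 2 -> match: F0=0 F1=7 F2=2; commitIndex=2
Op 8: F1 acks idx 7 -> match: F0=0 F1=7 F2=2; commitIndex=2

Answer: 0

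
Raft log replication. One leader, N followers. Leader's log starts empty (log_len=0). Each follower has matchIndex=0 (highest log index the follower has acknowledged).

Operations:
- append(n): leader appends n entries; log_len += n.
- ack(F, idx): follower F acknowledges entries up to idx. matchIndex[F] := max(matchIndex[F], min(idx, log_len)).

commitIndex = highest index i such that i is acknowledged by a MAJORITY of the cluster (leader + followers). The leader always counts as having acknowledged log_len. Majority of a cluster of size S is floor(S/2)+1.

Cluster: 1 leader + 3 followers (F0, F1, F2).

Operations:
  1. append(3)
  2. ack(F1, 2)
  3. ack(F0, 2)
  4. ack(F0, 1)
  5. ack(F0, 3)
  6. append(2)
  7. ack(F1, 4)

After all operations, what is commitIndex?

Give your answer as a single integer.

Op 1: append 3 -> log_len=3
Op 2: F1 acks idx 2 -> match: F0=0 F1=2 F2=0; commitIndex=0
Op 3: F0 acks idx 2 -> match: F0=2 F1=2 F2=0; commitIndex=2
Op 4: F0 acks idx 1 -> match: F0=2 F1=2 F2=0; commitIndex=2
Op 5: F0 acks idx 3 -> match: F0=3 F1=2 F2=0; commitIndex=2
Op 6: append 2 -> log_len=5
Op 7: F1 acks idx 4 -> match: F0=3 F1=4 F2=0; commitIndex=3

Answer: 3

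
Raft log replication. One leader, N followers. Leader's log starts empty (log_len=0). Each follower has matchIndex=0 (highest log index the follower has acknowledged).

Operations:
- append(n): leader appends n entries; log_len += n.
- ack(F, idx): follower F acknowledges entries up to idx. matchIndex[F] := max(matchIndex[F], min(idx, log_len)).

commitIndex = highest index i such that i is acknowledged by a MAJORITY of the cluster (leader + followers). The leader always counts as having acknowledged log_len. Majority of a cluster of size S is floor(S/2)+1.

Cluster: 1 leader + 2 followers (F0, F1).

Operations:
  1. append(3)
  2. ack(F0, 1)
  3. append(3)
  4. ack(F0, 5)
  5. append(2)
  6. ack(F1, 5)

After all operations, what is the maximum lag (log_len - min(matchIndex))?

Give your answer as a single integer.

Answer: 3

Derivation:
Op 1: append 3 -> log_len=3
Op 2: F0 acks idx 1 -> match: F0=1 F1=0; commitIndex=1
Op 3: append 3 -> log_len=6
Op 4: F0 acks idx 5 -> match: F0=5 F1=0; commitIndex=5
Op 5: append 2 -> log_len=8
Op 6: F1 acks idx 5 -> match: F0=5 F1=5; commitIndex=5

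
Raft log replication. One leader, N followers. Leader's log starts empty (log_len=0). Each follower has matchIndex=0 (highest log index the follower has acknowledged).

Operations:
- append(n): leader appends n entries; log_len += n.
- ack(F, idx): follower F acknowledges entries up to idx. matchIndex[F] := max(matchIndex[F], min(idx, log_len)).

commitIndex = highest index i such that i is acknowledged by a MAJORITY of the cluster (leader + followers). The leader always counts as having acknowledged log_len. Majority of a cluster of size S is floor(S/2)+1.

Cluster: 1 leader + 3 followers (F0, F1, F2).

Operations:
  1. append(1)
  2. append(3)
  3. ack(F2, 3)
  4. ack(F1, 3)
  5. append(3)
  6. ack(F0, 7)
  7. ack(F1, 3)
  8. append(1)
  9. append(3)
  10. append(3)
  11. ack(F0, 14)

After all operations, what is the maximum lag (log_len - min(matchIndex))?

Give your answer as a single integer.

Op 1: append 1 -> log_len=1
Op 2: append 3 -> log_len=4
Op 3: F2 acks idx 3 -> match: F0=0 F1=0 F2=3; commitIndex=0
Op 4: F1 acks idx 3 -> match: F0=0 F1=3 F2=3; commitIndex=3
Op 5: append 3 -> log_len=7
Op 6: F0 acks idx 7 -> match: F0=7 F1=3 F2=3; commitIndex=3
Op 7: F1 acks idx 3 -> match: F0=7 F1=3 F2=3; commitIndex=3
Op 8: append 1 -> log_len=8
Op 9: append 3 -> log_len=11
Op 10: append 3 -> log_len=14
Op 11: F0 acks idx 14 -> match: F0=14 F1=3 F2=3; commitIndex=3

Answer: 11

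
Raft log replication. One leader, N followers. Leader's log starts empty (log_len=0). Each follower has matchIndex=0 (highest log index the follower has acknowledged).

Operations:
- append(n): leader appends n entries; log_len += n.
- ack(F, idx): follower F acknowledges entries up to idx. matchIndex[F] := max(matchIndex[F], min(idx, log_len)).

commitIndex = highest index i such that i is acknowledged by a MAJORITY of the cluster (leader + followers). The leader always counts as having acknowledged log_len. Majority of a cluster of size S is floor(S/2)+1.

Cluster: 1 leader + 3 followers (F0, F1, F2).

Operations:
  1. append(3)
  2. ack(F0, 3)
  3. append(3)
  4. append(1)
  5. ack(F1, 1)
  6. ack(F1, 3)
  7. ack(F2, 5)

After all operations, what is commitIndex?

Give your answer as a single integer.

Answer: 3

Derivation:
Op 1: append 3 -> log_len=3
Op 2: F0 acks idx 3 -> match: F0=3 F1=0 F2=0; commitIndex=0
Op 3: append 3 -> log_len=6
Op 4: append 1 -> log_len=7
Op 5: F1 acks idx 1 -> match: F0=3 F1=1 F2=0; commitIndex=1
Op 6: F1 acks idx 3 -> match: F0=3 F1=3 F2=0; commitIndex=3
Op 7: F2 acks idx 5 -> match: F0=3 F1=3 F2=5; commitIndex=3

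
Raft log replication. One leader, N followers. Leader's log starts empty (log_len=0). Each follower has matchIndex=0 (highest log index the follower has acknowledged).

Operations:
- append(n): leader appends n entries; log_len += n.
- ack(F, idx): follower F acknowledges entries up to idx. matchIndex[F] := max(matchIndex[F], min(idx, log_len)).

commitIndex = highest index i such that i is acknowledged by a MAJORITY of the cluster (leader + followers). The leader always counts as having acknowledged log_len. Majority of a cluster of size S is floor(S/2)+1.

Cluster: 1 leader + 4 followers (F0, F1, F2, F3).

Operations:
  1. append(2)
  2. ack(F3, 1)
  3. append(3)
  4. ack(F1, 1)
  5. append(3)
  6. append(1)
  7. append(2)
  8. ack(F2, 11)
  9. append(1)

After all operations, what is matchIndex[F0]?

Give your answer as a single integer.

Answer: 0

Derivation:
Op 1: append 2 -> log_len=2
Op 2: F3 acks idx 1 -> match: F0=0 F1=0 F2=0 F3=1; commitIndex=0
Op 3: append 3 -> log_len=5
Op 4: F1 acks idx 1 -> match: F0=0 F1=1 F2=0 F3=1; commitIndex=1
Op 5: append 3 -> log_len=8
Op 6: append 1 -> log_len=9
Op 7: append 2 -> log_len=11
Op 8: F2 acks idx 11 -> match: F0=0 F1=1 F2=11 F3=1; commitIndex=1
Op 9: append 1 -> log_len=12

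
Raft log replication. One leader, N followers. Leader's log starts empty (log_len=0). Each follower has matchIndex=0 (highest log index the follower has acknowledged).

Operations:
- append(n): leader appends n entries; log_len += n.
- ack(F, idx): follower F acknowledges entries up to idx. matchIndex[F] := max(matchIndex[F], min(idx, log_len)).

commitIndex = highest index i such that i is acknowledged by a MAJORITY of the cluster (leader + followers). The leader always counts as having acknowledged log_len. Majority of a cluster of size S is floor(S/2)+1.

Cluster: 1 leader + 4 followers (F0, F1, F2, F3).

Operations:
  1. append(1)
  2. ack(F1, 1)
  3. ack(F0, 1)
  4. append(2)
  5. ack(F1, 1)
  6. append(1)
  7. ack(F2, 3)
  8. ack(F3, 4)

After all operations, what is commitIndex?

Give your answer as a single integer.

Answer: 3

Derivation:
Op 1: append 1 -> log_len=1
Op 2: F1 acks idx 1 -> match: F0=0 F1=1 F2=0 F3=0; commitIndex=0
Op 3: F0 acks idx 1 -> match: F0=1 F1=1 F2=0 F3=0; commitIndex=1
Op 4: append 2 -> log_len=3
Op 5: F1 acks idx 1 -> match: F0=1 F1=1 F2=0 F3=0; commitIndex=1
Op 6: append 1 -> log_len=4
Op 7: F2 acks idx 3 -> match: F0=1 F1=1 F2=3 F3=0; commitIndex=1
Op 8: F3 acks idx 4 -> match: F0=1 F1=1 F2=3 F3=4; commitIndex=3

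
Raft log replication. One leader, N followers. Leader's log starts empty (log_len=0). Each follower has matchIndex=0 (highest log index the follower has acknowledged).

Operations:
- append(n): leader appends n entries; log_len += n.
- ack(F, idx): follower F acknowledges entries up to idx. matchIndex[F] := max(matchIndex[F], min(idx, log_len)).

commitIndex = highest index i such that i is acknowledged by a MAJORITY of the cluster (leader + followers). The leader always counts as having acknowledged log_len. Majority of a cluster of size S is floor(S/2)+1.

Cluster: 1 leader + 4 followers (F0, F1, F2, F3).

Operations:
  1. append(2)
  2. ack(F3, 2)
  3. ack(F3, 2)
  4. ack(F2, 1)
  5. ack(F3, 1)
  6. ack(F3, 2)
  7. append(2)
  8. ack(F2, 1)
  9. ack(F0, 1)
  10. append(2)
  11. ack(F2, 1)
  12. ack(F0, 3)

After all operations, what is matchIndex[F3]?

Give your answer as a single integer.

Answer: 2

Derivation:
Op 1: append 2 -> log_len=2
Op 2: F3 acks idx 2 -> match: F0=0 F1=0 F2=0 F3=2; commitIndex=0
Op 3: F3 acks idx 2 -> match: F0=0 F1=0 F2=0 F3=2; commitIndex=0
Op 4: F2 acks idx 1 -> match: F0=0 F1=0 F2=1 F3=2; commitIndex=1
Op 5: F3 acks idx 1 -> match: F0=0 F1=0 F2=1 F3=2; commitIndex=1
Op 6: F3 acks idx 2 -> match: F0=0 F1=0 F2=1 F3=2; commitIndex=1
Op 7: append 2 -> log_len=4
Op 8: F2 acks idx 1 -> match: F0=0 F1=0 F2=1 F3=2; commitIndex=1
Op 9: F0 acks idx 1 -> match: F0=1 F1=0 F2=1 F3=2; commitIndex=1
Op 10: append 2 -> log_len=6
Op 11: F2 acks idx 1 -> match: F0=1 F1=0 F2=1 F3=2; commitIndex=1
Op 12: F0 acks idx 3 -> match: F0=3 F1=0 F2=1 F3=2; commitIndex=2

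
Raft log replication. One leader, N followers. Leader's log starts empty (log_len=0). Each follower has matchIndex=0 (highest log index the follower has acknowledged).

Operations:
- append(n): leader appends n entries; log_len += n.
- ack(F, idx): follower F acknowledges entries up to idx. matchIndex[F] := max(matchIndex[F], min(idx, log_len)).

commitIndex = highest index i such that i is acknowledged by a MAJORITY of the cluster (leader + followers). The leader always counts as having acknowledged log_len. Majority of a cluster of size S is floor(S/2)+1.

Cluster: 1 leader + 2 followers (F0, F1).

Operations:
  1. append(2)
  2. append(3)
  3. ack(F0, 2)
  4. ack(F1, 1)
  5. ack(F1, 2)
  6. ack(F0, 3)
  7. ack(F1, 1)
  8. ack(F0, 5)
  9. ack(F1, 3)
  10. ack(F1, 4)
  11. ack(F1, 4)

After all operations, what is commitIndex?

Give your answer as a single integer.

Op 1: append 2 -> log_len=2
Op 2: append 3 -> log_len=5
Op 3: F0 acks idx 2 -> match: F0=2 F1=0; commitIndex=2
Op 4: F1 acks idx 1 -> match: F0=2 F1=1; commitIndex=2
Op 5: F1 acks idx 2 -> match: F0=2 F1=2; commitIndex=2
Op 6: F0 acks idx 3 -> match: F0=3 F1=2; commitIndex=3
Op 7: F1 acks idx 1 -> match: F0=3 F1=2; commitIndex=3
Op 8: F0 acks idx 5 -> match: F0=5 F1=2; commitIndex=5
Op 9: F1 acks idx 3 -> match: F0=5 F1=3; commitIndex=5
Op 10: F1 acks idx 4 -> match: F0=5 F1=4; commitIndex=5
Op 11: F1 acks idx 4 -> match: F0=5 F1=4; commitIndex=5

Answer: 5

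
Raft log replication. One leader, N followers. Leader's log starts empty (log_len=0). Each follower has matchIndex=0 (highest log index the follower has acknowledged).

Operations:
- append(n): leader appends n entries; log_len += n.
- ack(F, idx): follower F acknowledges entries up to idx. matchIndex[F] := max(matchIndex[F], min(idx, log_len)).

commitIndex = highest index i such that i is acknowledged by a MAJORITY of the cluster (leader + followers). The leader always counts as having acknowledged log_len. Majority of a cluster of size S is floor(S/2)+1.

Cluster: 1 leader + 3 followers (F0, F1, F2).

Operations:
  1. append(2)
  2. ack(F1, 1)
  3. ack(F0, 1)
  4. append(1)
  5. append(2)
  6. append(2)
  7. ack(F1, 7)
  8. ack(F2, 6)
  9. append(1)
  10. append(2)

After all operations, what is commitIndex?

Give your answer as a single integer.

Answer: 6

Derivation:
Op 1: append 2 -> log_len=2
Op 2: F1 acks idx 1 -> match: F0=0 F1=1 F2=0; commitIndex=0
Op 3: F0 acks idx 1 -> match: F0=1 F1=1 F2=0; commitIndex=1
Op 4: append 1 -> log_len=3
Op 5: append 2 -> log_len=5
Op 6: append 2 -> log_len=7
Op 7: F1 acks idx 7 -> match: F0=1 F1=7 F2=0; commitIndex=1
Op 8: F2 acks idx 6 -> match: F0=1 F1=7 F2=6; commitIndex=6
Op 9: append 1 -> log_len=8
Op 10: append 2 -> log_len=10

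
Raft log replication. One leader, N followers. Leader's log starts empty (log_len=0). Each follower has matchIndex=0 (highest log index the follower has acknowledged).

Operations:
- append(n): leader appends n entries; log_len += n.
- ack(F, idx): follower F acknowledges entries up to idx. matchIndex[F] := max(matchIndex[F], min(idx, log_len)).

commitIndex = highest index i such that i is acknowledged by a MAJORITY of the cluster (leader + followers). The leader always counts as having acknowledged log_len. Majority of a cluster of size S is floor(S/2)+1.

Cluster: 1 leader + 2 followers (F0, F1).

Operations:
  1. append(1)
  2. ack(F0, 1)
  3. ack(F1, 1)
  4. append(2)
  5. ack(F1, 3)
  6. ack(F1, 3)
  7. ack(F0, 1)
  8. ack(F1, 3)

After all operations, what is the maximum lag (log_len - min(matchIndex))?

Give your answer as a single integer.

Answer: 2

Derivation:
Op 1: append 1 -> log_len=1
Op 2: F0 acks idx 1 -> match: F0=1 F1=0; commitIndex=1
Op 3: F1 acks idx 1 -> match: F0=1 F1=1; commitIndex=1
Op 4: append 2 -> log_len=3
Op 5: F1 acks idx 3 -> match: F0=1 F1=3; commitIndex=3
Op 6: F1 acks idx 3 -> match: F0=1 F1=3; commitIndex=3
Op 7: F0 acks idx 1 -> match: F0=1 F1=3; commitIndex=3
Op 8: F1 acks idx 3 -> match: F0=1 F1=3; commitIndex=3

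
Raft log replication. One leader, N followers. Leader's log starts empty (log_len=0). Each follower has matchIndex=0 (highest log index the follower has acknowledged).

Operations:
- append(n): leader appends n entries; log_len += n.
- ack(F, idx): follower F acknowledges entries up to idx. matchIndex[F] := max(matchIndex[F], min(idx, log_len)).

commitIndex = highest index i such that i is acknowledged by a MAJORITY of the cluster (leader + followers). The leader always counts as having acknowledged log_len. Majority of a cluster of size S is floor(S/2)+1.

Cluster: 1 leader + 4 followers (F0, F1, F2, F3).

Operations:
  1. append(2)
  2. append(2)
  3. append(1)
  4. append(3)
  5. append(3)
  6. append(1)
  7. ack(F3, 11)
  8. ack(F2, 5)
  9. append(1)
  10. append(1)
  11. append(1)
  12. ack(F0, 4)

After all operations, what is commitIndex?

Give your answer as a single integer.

Answer: 5

Derivation:
Op 1: append 2 -> log_len=2
Op 2: append 2 -> log_len=4
Op 3: append 1 -> log_len=5
Op 4: append 3 -> log_len=8
Op 5: append 3 -> log_len=11
Op 6: append 1 -> log_len=12
Op 7: F3 acks idx 11 -> match: F0=0 F1=0 F2=0 F3=11; commitIndex=0
Op 8: F2 acks idx 5 -> match: F0=0 F1=0 F2=5 F3=11; commitIndex=5
Op 9: append 1 -> log_len=13
Op 10: append 1 -> log_len=14
Op 11: append 1 -> log_len=15
Op 12: F0 acks idx 4 -> match: F0=4 F1=0 F2=5 F3=11; commitIndex=5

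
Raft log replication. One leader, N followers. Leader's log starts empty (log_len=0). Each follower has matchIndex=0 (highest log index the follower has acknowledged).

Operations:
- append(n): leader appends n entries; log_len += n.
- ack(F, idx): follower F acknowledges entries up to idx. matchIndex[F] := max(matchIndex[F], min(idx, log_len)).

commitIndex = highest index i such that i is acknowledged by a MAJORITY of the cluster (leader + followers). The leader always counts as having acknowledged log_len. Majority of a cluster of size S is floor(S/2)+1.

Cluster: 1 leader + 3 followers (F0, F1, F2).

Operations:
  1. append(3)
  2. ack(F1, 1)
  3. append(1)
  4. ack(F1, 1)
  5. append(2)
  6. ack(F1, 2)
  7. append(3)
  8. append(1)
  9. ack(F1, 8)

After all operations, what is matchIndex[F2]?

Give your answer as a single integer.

Answer: 0

Derivation:
Op 1: append 3 -> log_len=3
Op 2: F1 acks idx 1 -> match: F0=0 F1=1 F2=0; commitIndex=0
Op 3: append 1 -> log_len=4
Op 4: F1 acks idx 1 -> match: F0=0 F1=1 F2=0; commitIndex=0
Op 5: append 2 -> log_len=6
Op 6: F1 acks idx 2 -> match: F0=0 F1=2 F2=0; commitIndex=0
Op 7: append 3 -> log_len=9
Op 8: append 1 -> log_len=10
Op 9: F1 acks idx 8 -> match: F0=0 F1=8 F2=0; commitIndex=0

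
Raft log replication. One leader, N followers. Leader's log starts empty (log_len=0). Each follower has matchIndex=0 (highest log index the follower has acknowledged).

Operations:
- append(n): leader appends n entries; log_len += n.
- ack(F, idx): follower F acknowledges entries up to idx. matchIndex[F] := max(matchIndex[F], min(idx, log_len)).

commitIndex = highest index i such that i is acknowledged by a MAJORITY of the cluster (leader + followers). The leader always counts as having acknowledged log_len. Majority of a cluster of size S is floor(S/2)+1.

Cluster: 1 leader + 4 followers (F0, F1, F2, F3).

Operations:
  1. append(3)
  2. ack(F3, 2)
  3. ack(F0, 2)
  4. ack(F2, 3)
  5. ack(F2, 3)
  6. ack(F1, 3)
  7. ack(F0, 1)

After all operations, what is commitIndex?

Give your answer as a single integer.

Op 1: append 3 -> log_len=3
Op 2: F3 acks idx 2 -> match: F0=0 F1=0 F2=0 F3=2; commitIndex=0
Op 3: F0 acks idx 2 -> match: F0=2 F1=0 F2=0 F3=2; commitIndex=2
Op 4: F2 acks idx 3 -> match: F0=2 F1=0 F2=3 F3=2; commitIndex=2
Op 5: F2 acks idx 3 -> match: F0=2 F1=0 F2=3 F3=2; commitIndex=2
Op 6: F1 acks idx 3 -> match: F0=2 F1=3 F2=3 F3=2; commitIndex=3
Op 7: F0 acks idx 1 -> match: F0=2 F1=3 F2=3 F3=2; commitIndex=3

Answer: 3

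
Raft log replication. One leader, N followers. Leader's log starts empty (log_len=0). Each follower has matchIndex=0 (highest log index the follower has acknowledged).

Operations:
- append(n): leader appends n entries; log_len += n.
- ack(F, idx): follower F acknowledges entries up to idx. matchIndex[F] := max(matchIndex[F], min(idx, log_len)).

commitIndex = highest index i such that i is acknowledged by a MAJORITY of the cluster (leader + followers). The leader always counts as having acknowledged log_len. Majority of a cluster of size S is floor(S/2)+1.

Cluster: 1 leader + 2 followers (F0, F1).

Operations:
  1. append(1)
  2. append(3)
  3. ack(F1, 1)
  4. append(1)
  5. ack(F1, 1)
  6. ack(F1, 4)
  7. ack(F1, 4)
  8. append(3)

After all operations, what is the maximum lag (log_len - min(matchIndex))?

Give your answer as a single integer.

Answer: 8

Derivation:
Op 1: append 1 -> log_len=1
Op 2: append 3 -> log_len=4
Op 3: F1 acks idx 1 -> match: F0=0 F1=1; commitIndex=1
Op 4: append 1 -> log_len=5
Op 5: F1 acks idx 1 -> match: F0=0 F1=1; commitIndex=1
Op 6: F1 acks idx 4 -> match: F0=0 F1=4; commitIndex=4
Op 7: F1 acks idx 4 -> match: F0=0 F1=4; commitIndex=4
Op 8: append 3 -> log_len=8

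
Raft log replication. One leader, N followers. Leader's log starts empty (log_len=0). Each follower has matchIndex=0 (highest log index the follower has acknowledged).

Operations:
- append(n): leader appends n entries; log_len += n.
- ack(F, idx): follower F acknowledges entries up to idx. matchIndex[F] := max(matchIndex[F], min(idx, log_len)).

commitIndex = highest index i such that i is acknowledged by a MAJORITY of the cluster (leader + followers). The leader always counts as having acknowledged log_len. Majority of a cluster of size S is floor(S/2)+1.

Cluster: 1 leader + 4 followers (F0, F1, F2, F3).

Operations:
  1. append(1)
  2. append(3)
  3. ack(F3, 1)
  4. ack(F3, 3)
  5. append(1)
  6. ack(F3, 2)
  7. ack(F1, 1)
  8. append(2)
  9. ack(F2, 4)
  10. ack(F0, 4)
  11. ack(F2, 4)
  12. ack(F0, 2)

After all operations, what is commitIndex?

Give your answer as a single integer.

Op 1: append 1 -> log_len=1
Op 2: append 3 -> log_len=4
Op 3: F3 acks idx 1 -> match: F0=0 F1=0 F2=0 F3=1; commitIndex=0
Op 4: F3 acks idx 3 -> match: F0=0 F1=0 F2=0 F3=3; commitIndex=0
Op 5: append 1 -> log_len=5
Op 6: F3 acks idx 2 -> match: F0=0 F1=0 F2=0 F3=3; commitIndex=0
Op 7: F1 acks idx 1 -> match: F0=0 F1=1 F2=0 F3=3; commitIndex=1
Op 8: append 2 -> log_len=7
Op 9: F2 acks idx 4 -> match: F0=0 F1=1 F2=4 F3=3; commitIndex=3
Op 10: F0 acks idx 4 -> match: F0=4 F1=1 F2=4 F3=3; commitIndex=4
Op 11: F2 acks idx 4 -> match: F0=4 F1=1 F2=4 F3=3; commitIndex=4
Op 12: F0 acks idx 2 -> match: F0=4 F1=1 F2=4 F3=3; commitIndex=4

Answer: 4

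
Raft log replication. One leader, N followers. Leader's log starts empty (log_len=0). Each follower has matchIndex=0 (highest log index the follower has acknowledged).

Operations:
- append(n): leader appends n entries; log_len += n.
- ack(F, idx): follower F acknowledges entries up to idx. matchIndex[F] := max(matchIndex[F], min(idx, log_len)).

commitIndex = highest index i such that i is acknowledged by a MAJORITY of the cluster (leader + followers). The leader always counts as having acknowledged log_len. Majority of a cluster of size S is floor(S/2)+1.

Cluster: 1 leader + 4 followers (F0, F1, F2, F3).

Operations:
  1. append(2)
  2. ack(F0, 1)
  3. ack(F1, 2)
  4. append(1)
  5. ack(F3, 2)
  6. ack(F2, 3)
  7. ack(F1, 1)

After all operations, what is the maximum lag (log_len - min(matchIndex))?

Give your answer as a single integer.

Op 1: append 2 -> log_len=2
Op 2: F0 acks idx 1 -> match: F0=1 F1=0 F2=0 F3=0; commitIndex=0
Op 3: F1 acks idx 2 -> match: F0=1 F1=2 F2=0 F3=0; commitIndex=1
Op 4: append 1 -> log_len=3
Op 5: F3 acks idx 2 -> match: F0=1 F1=2 F2=0 F3=2; commitIndex=2
Op 6: F2 acks idx 3 -> match: F0=1 F1=2 F2=3 F3=2; commitIndex=2
Op 7: F1 acks idx 1 -> match: F0=1 F1=2 F2=3 F3=2; commitIndex=2

Answer: 2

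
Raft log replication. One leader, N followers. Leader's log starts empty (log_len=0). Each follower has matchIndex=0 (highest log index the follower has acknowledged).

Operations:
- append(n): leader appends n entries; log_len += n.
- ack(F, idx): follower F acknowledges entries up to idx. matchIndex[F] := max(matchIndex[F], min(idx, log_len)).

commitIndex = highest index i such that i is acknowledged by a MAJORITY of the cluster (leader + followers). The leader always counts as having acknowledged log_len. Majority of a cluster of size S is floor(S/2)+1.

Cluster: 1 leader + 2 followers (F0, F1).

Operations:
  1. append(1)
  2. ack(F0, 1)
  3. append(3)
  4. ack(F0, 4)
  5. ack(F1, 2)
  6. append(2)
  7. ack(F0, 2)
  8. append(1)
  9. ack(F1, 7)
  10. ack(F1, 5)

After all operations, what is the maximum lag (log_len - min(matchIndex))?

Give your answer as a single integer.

Op 1: append 1 -> log_len=1
Op 2: F0 acks idx 1 -> match: F0=1 F1=0; commitIndex=1
Op 3: append 3 -> log_len=4
Op 4: F0 acks idx 4 -> match: F0=4 F1=0; commitIndex=4
Op 5: F1 acks idx 2 -> match: F0=4 F1=2; commitIndex=4
Op 6: append 2 -> log_len=6
Op 7: F0 acks idx 2 -> match: F0=4 F1=2; commitIndex=4
Op 8: append 1 -> log_len=7
Op 9: F1 acks idx 7 -> match: F0=4 F1=7; commitIndex=7
Op 10: F1 acks idx 5 -> match: F0=4 F1=7; commitIndex=7

Answer: 3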